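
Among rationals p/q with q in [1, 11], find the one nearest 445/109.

45/11

Expand x = 445/109 as a continued fraction with the Euclidean algorithm:
  445 = 4*109 + 9, so a_0 = 4.
  109 = 12*9 + 1, so a_1 = 12.
  9 = 9*1 + 0, so a_2 = 9.
so x = [4; 12, 9].
Convergents (p_i = a_i*p_{i-1} + p_{i-2}, q_i = a_i*q_{i-1} + q_{i-2} with p_{-2}=0, p_{-1}=1, q_{-2}=1, q_{-1}=0), until the denominator exceeds 11:
  i=0: a_0=4, p_0 = 4*1 + 0 = 4, q_0 = 4*0 + 1 = 1.
  i=1: a_1=12, p_1 = 12*4 + 1 = 49, q_1 = 12*1 + 0 = 12.
q_1 = 12 > 11, so the last convergent with denominator <= 11 is p_0/q_0 = 4/1.
The closest fraction with denominator <= 11 is either p_0/q_0 or the intermediate fraction (k*p_0 + p_{-1})/(k*q_0 + q_{-1}) with the largest k >= 1 whose denominator stays <= 11; these approach x as k grows, and every other convergent or intermediate fraction in range is farther away.
Largest k: floor((11 - q_{-1})/q_0) = floor((11 - 0)/1) = 11 (using the seeds p_{-1} = 1, q_{-1} = 0).
That gives (11*4 + 1)/(11*1 + 0) = 45/11.
Compare the errors: |x - 4/1| = |445*1 - 4*109|/(109*1) = 9/109, and |x - 45/11| = |445*11 - 45*109|/(109*11) = 10/1199.
Cross-multiplying, 10*109 = 1090 < 10791 = 9*1199, so 10/1199 is smaller: the intermediate fraction 45/11 is closer to x than 4/1.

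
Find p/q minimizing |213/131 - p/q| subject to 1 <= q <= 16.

Expand x = 213/131 as a continued fraction with the Euclidean algorithm:
  213 = 1*131 + 82, so a_0 = 1.
  131 = 1*82 + 49, so a_1 = 1.
  82 = 1*49 + 33, so a_2 = 1.
  49 = 1*33 + 16, so a_3 = 1.
  33 = 2*16 + 1, so a_4 = 2.
  16 = 16*1 + 0, so a_5 = 16.
so x = [1; 1, 1, 1, 2, 16].
Convergents (p_i = a_i*p_{i-1} + p_{i-2}, q_i = a_i*q_{i-1} + q_{i-2} with p_{-2}=0, p_{-1}=1, q_{-2}=1, q_{-1}=0), until the denominator exceeds 16:
  i=0: a_0=1, p_0 = 1*1 + 0 = 1, q_0 = 1*0 + 1 = 1.
  i=1: a_1=1, p_1 = 1*1 + 1 = 2, q_1 = 1*1 + 0 = 1.
  i=2: a_2=1, p_2 = 1*2 + 1 = 3, q_2 = 1*1 + 1 = 2.
  i=3: a_3=1, p_3 = 1*3 + 2 = 5, q_3 = 1*2 + 1 = 3.
  i=4: a_4=2, p_4 = 2*5 + 3 = 13, q_4 = 2*3 + 2 = 8.
  i=5: a_5=16, p_5 = 16*13 + 5 = 213, q_5 = 16*8 + 3 = 131.
q_5 = 131 > 16, so the last convergent with denominator <= 16 is p_4/q_4 = 13/8.
The closest fraction with denominator <= 16 is either p_4/q_4 or the intermediate fraction (k*p_4 + p_3)/(k*q_4 + q_3) with the largest k >= 1 whose denominator stays <= 16; these approach x as k grows, and every other convergent or intermediate fraction in range is farther away.
Largest k: floor((16 - q_3)/q_4) = floor((16 - 3)/8) = 1.
That gives (1*13 + 5)/(1*8 + 3) = 18/11.
Compare the errors: |x - 13/8| = |213*8 - 13*131|/(131*8) = 1/1048, and |x - 18/11| = |213*11 - 18*131|/(131*11) = 15/1441.
Cross-multiplying, 1*1441 = 1441 < 15720 = 15*1048, so 1/1048 is smaller: the convergent 13/8 is closer to x than 18/11.

13/8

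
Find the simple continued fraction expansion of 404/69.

Run the Euclidean algorithm on 404 and 69; the successive quotients are the partial quotients a_0, a_1, ... (each step inverts the fractional part left over by the previous one):
  404 = 5*69 + 59, so a_0 = 5.
  69 = 1*59 + 10, so a_1 = 1.
  59 = 5*10 + 9, so a_2 = 5.
  10 = 1*9 + 1, so a_3 = 1.
  9 = 9*1 + 0, so a_4 = 9.
The remainder reaches 0 after 5 divisions, so the expansion has 5 partial quotients, read off in order.

[5; 1, 5, 1, 9]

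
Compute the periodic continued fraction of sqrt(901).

Write x_i = (sqrt(901) + m_i)/d_i with (m_0, d_0) = (0, 1). a_0 = floor(sqrt(901)) = 30, since 30^2 = 900 <= 901 < 961 = 31^2.
Iterate m_{i+1} = d_i*a_i - m_i, d_{i+1} = (901 - m_{i+1}^2)/d_i, a_{i+1} = floor((a_0 + m_{i+1})/d_{i+1}):
  m_1 = 1*30 - 0 = 30, d_1 = (901 - 30^2)/1 = 1/1 = 1, a_1 = floor((30 + 30)/1) = 60.
  m_2 = 1*60 - 30 = 30, d_2 = (901 - 30^2)/1 = 1/1 = 1: (m_2, d_2) = (m_1, d_1) = (30, 1), so from here the quotient a_1 repeats; the period length is 1.
Hence the expansion of sqrt(901) is a_0 = 30 followed by the repeating block 60 (period 1).

[30; (60)]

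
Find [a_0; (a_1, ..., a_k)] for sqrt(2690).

Write x_i = (sqrt(2690) + m_i)/d_i with (m_0, d_0) = (0, 1). a_0 = floor(sqrt(2690)) = 51, since 51^2 = 2601 <= 2690 < 2704 = 52^2.
Iterate m_{i+1} = d_i*a_i - m_i, d_{i+1} = (2690 - m_{i+1}^2)/d_i, a_{i+1} = floor((a_0 + m_{i+1})/d_{i+1}):
  m_1 = 1*51 - 0 = 51, d_1 = (2690 - 51^2)/1 = 89/1 = 89, a_1 = floor((51 + 51)/89) = 1.
  m_2 = 89*1 - 51 = 38, d_2 = (2690 - 38^2)/89 = 1246/89 = 14, a_2 = floor((51 + 38)/14) = 6.
  m_3 = 14*6 - 38 = 46, d_3 = (2690 - 46^2)/14 = 574/14 = 41, a_3 = floor((51 + 46)/41) = 2.
  m_4 = 41*2 - 46 = 36, d_4 = (2690 - 36^2)/41 = 1394/41 = 34, a_4 = floor((51 + 36)/34) = 2.
  m_5 = 34*2 - 36 = 32, d_5 = (2690 - 32^2)/34 = 1666/34 = 49, a_5 = floor((51 + 32)/49) = 1.
  m_6 = 49*1 - 32 = 17, d_6 = (2690 - 17^2)/49 = 2401/49 = 49, a_6 = floor((51 + 17)/49) = 1.
  m_7 = 49*1 - 17 = 32, d_7 = (2690 - 32^2)/49 = 1666/49 = 34, a_7 = floor((51 + 32)/34) = 2.
  m_8 = 34*2 - 32 = 36, d_8 = (2690 - 36^2)/34 = 1394/34 = 41, a_8 = floor((51 + 36)/41) = 2.
  m_9 = 41*2 - 36 = 46, d_9 = (2690 - 46^2)/41 = 574/41 = 14, a_9 = floor((51 + 46)/14) = 6.
  m_10 = 14*6 - 46 = 38, d_10 = (2690 - 38^2)/14 = 1246/14 = 89, a_10 = floor((51 + 38)/89) = 1.
  m_11 = 89*1 - 38 = 51, d_11 = (2690 - 51^2)/89 = 89/89 = 1, a_11 = floor((51 + 51)/1) = 102.
  m_12 = 1*102 - 51 = 51, d_12 = (2690 - 51^2)/1 = 89/1 = 89: (m_12, d_12) = (m_1, d_1) = (51, 89), so from here the quotients repeat a_1, ..., a_11; the period length is 11.
Hence the expansion of sqrt(2690) is a_0 = 51 followed by the repeating block 1, 6, 2, 2, 1, 1, 2, 2, 6, 1, 102 (period 11).

[51; (1, 6, 2, 2, 1, 1, 2, 2, 6, 1, 102)]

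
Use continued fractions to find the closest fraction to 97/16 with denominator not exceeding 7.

6/1

Expand x = 97/16 as a continued fraction with the Euclidean algorithm:
  97 = 6*16 + 1, so a_0 = 6.
  16 = 16*1 + 0, so a_1 = 16.
so x = [6; 16].
Convergents (p_i = a_i*p_{i-1} + p_{i-2}, q_i = a_i*q_{i-1} + q_{i-2} with p_{-2}=0, p_{-1}=1, q_{-2}=1, q_{-1}=0), until the denominator exceeds 7:
  i=0: a_0=6, p_0 = 6*1 + 0 = 6, q_0 = 6*0 + 1 = 1.
  i=1: a_1=16, p_1 = 16*6 + 1 = 97, q_1 = 16*1 + 0 = 16.
q_1 = 16 > 7, so the last convergent with denominator <= 7 is p_0/q_0 = 6/1.
The closest fraction with denominator <= 7 is either p_0/q_0 or the intermediate fraction (k*p_0 + p_{-1})/(k*q_0 + q_{-1}) with the largest k >= 1 whose denominator stays <= 7; these approach x as k grows, and every other convergent or intermediate fraction in range is farther away.
Largest k: floor((7 - q_{-1})/q_0) = floor((7 - 0)/1) = 7 (using the seeds p_{-1} = 1, q_{-1} = 0).
That gives (7*6 + 1)/(7*1 + 0) = 43/7.
Compare the errors: |x - 6/1| = |97*1 - 6*16|/(16*1) = 1/16, and |x - 43/7| = |97*7 - 43*16|/(16*7) = 9/112.
Cross-multiplying, 1*112 = 112 < 144 = 9*16, so 1/16 is smaller: the convergent 6/1 is closer to x than 43/7.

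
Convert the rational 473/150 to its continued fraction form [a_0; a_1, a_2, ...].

[3; 6, 1, 1, 11]

Run the Euclidean algorithm on 473 and 150; the successive quotients are the partial quotients a_0, a_1, ... (each step inverts the fractional part left over by the previous one):
  473 = 3*150 + 23, so a_0 = 3.
  150 = 6*23 + 12, so a_1 = 6.
  23 = 1*12 + 11, so a_2 = 1.
  12 = 1*11 + 1, so a_3 = 1.
  11 = 11*1 + 0, so a_4 = 11.
The remainder reaches 0 after 5 divisions, so the expansion has 5 partial quotients, read off in order.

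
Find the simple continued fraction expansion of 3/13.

[0; 4, 3]

Run the Euclidean algorithm on 3 and 13; the successive quotients are the partial quotients a_0, a_1, ... (each step inverts the fractional part left over by the previous one):
  3 = 0*13 + 3, so a_0 = 0.
  13 = 4*3 + 1, so a_1 = 4.
  3 = 3*1 + 0, so a_2 = 3.
The remainder reaches 0 after 3 divisions, so the expansion has 3 partial quotients, read off in order.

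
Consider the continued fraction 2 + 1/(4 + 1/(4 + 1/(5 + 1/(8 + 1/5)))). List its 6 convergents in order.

Using the convergent recurrence p_i = a_i*p_{i-1} + p_{i-2}, q_i = a_i*q_{i-1} + q_{i-2} with p_{-2}=0, p_{-1}=1, q_{-2}=1, q_{-1}=0:
  i=0: a_0=2, p_0 = 2*1 + 0 = 2, q_0 = 2*0 + 1 = 1.
  i=1: a_1=4, p_1 = 4*2 + 1 = 9, q_1 = 4*1 + 0 = 4.
  i=2: a_2=4, p_2 = 4*9 + 2 = 38, q_2 = 4*4 + 1 = 17.
  i=3: a_3=5, p_3 = 5*38 + 9 = 199, q_3 = 5*17 + 4 = 89.
  i=4: a_4=8, p_4 = 8*199 + 38 = 1630, q_4 = 8*89 + 17 = 729.
  i=5: a_5=5, p_5 = 5*1630 + 199 = 8349, q_5 = 5*729 + 89 = 3734.

2/1, 9/4, 38/17, 199/89, 1630/729, 8349/3734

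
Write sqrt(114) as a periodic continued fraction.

[10; (1, 2, 10, 2, 1, 20)]

Write x_i = (sqrt(114) + m_i)/d_i with (m_0, d_0) = (0, 1). a_0 = floor(sqrt(114)) = 10, since 10^2 = 100 <= 114 < 121 = 11^2.
Iterate m_{i+1} = d_i*a_i - m_i, d_{i+1} = (114 - m_{i+1}^2)/d_i, a_{i+1} = floor((a_0 + m_{i+1})/d_{i+1}):
  m_1 = 1*10 - 0 = 10, d_1 = (114 - 10^2)/1 = 14/1 = 14, a_1 = floor((10 + 10)/14) = 1.
  m_2 = 14*1 - 10 = 4, d_2 = (114 - 4^2)/14 = 98/14 = 7, a_2 = floor((10 + 4)/7) = 2.
  m_3 = 7*2 - 4 = 10, d_3 = (114 - 10^2)/7 = 14/7 = 2, a_3 = floor((10 + 10)/2) = 10.
  m_4 = 2*10 - 10 = 10, d_4 = (114 - 10^2)/2 = 14/2 = 7, a_4 = floor((10 + 10)/7) = 2.
  m_5 = 7*2 - 10 = 4, d_5 = (114 - 4^2)/7 = 98/7 = 14, a_5 = floor((10 + 4)/14) = 1.
  m_6 = 14*1 - 4 = 10, d_6 = (114 - 10^2)/14 = 14/14 = 1, a_6 = floor((10 + 10)/1) = 20.
  m_7 = 1*20 - 10 = 10, d_7 = (114 - 10^2)/1 = 14/1 = 14: (m_7, d_7) = (m_1, d_1) = (10, 14), so from here the quotients repeat a_1, ..., a_6; the period length is 6.
Hence the expansion of sqrt(114) is a_0 = 10 followed by the repeating block 1, 2, 10, 2, 1, 20 (period 6).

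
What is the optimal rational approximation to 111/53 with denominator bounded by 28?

Expand x = 111/53 as a continued fraction with the Euclidean algorithm:
  111 = 2*53 + 5, so a_0 = 2.
  53 = 10*5 + 3, so a_1 = 10.
  5 = 1*3 + 2, so a_2 = 1.
  3 = 1*2 + 1, so a_3 = 1.
  2 = 2*1 + 0, so a_4 = 2.
so x = [2; 10, 1, 1, 2].
Convergents (p_i = a_i*p_{i-1} + p_{i-2}, q_i = a_i*q_{i-1} + q_{i-2} with p_{-2}=0, p_{-1}=1, q_{-2}=1, q_{-1}=0), until the denominator exceeds 28:
  i=0: a_0=2, p_0 = 2*1 + 0 = 2, q_0 = 2*0 + 1 = 1.
  i=1: a_1=10, p_1 = 10*2 + 1 = 21, q_1 = 10*1 + 0 = 10.
  i=2: a_2=1, p_2 = 1*21 + 2 = 23, q_2 = 1*10 + 1 = 11.
  i=3: a_3=1, p_3 = 1*23 + 21 = 44, q_3 = 1*11 + 10 = 21.
  i=4: a_4=2, p_4 = 2*44 + 23 = 111, q_4 = 2*21 + 11 = 53.
q_4 = 53 > 28, so the last convergent with denominator <= 28 is p_3/q_3 = 44/21.
The closest fraction with denominator <= 28 is either p_3/q_3 or the intermediate fraction (k*p_3 + p_2)/(k*q_3 + q_2) with the largest k >= 1 whose denominator stays <= 28; these approach x as k grows, and every other convergent or intermediate fraction in range is farther away.
Largest k: floor((28 - q_2)/q_3) = floor((28 - 11)/21) = 0.
Since k = 0, no intermediate fraction beyond p_3/q_3 has denominator <= 28, so the convergent 44/21 is the closest (its error is |111*21 - 44*53|/(53*21) = 1/1113).

44/21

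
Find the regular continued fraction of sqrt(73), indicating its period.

Write x_i = (sqrt(73) + m_i)/d_i with (m_0, d_0) = (0, 1). a_0 = floor(sqrt(73)) = 8, since 8^2 = 64 <= 73 < 81 = 9^2.
Iterate m_{i+1} = d_i*a_i - m_i, d_{i+1} = (73 - m_{i+1}^2)/d_i, a_{i+1} = floor((a_0 + m_{i+1})/d_{i+1}):
  m_1 = 1*8 - 0 = 8, d_1 = (73 - 8^2)/1 = 9/1 = 9, a_1 = floor((8 + 8)/9) = 1.
  m_2 = 9*1 - 8 = 1, d_2 = (73 - 1^2)/9 = 72/9 = 8, a_2 = floor((8 + 1)/8) = 1.
  m_3 = 8*1 - 1 = 7, d_3 = (73 - 7^2)/8 = 24/8 = 3, a_3 = floor((8 + 7)/3) = 5.
  m_4 = 3*5 - 7 = 8, d_4 = (73 - 8^2)/3 = 9/3 = 3, a_4 = floor((8 + 8)/3) = 5.
  m_5 = 3*5 - 8 = 7, d_5 = (73 - 7^2)/3 = 24/3 = 8, a_5 = floor((8 + 7)/8) = 1.
  m_6 = 8*1 - 7 = 1, d_6 = (73 - 1^2)/8 = 72/8 = 9, a_6 = floor((8 + 1)/9) = 1.
  m_7 = 9*1 - 1 = 8, d_7 = (73 - 8^2)/9 = 9/9 = 1, a_7 = floor((8 + 8)/1) = 16.
  m_8 = 1*16 - 8 = 8, d_8 = (73 - 8^2)/1 = 9/1 = 9: (m_8, d_8) = (m_1, d_1) = (8, 9), so from here the quotients repeat a_1, ..., a_7; the period length is 7.
Hence the expansion of sqrt(73) is a_0 = 8 followed by the repeating block 1, 1, 5, 5, 1, 1, 16 (period 7).

[8; (1, 1, 5, 5, 1, 1, 16)]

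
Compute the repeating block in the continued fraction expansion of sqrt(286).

Write x_i = (sqrt(286) + m_i)/d_i with (m_0, d_0) = (0, 1). a_0 = floor(sqrt(286)) = 16, since 16^2 = 256 <= 286 < 289 = 17^2.
Iterate m_{i+1} = d_i*a_i - m_i, d_{i+1} = (286 - m_{i+1}^2)/d_i, a_{i+1} = floor((a_0 + m_{i+1})/d_{i+1}):
  m_1 = 1*16 - 0 = 16, d_1 = (286 - 16^2)/1 = 30/1 = 30, a_1 = floor((16 + 16)/30) = 1.
  m_2 = 30*1 - 16 = 14, d_2 = (286 - 14^2)/30 = 90/30 = 3, a_2 = floor((16 + 14)/3) = 10.
  m_3 = 3*10 - 14 = 16, d_3 = (286 - 16^2)/3 = 30/3 = 10, a_3 = floor((16 + 16)/10) = 3.
  m_4 = 10*3 - 16 = 14, d_4 = (286 - 14^2)/10 = 90/10 = 9, a_4 = floor((16 + 14)/9) = 3.
  m_5 = 9*3 - 14 = 13, d_5 = (286 - 13^2)/9 = 117/9 = 13, a_5 = floor((16 + 13)/13) = 2.
  m_6 = 13*2 - 13 = 13, d_6 = (286 - 13^2)/13 = 117/13 = 9, a_6 = floor((16 + 13)/9) = 3.
  m_7 = 9*3 - 13 = 14, d_7 = (286 - 14^2)/9 = 90/9 = 10, a_7 = floor((16 + 14)/10) = 3.
  m_8 = 10*3 - 14 = 16, d_8 = (286 - 16^2)/10 = 30/10 = 3, a_8 = floor((16 + 16)/3) = 10.
  m_9 = 3*10 - 16 = 14, d_9 = (286 - 14^2)/3 = 90/3 = 30, a_9 = floor((16 + 14)/30) = 1.
  m_10 = 30*1 - 14 = 16, d_10 = (286 - 16^2)/30 = 30/30 = 1, a_10 = floor((16 + 16)/1) = 32.
  m_11 = 1*32 - 16 = 16, d_11 = (286 - 16^2)/1 = 30/1 = 30: (m_11, d_11) = (m_1, d_1) = (16, 30), so from here the quotients repeat a_1, ..., a_10; the period length is 10.
Hence the expansion of sqrt(286) is a_0 = 16 followed by the repeating block 1, 10, 3, 3, 2, 3, 3, 10, 1, 32 (period 10).

[16; (1, 10, 3, 3, 2, 3, 3, 10, 1, 32)]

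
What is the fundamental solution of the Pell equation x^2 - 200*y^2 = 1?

(x, y) = (99, 7)

First expand sqrt(200) as a continued fraction. With x_i = (sqrt(200) + m_i)/d_i and (m_0, d_0) = (0, 1): a_0 = floor(sqrt(200)) = 14, since 14^2 = 196 <= 200 < 225 = 15^2.
Iterate m_{i+1} = d_i*a_i - m_i, d_{i+1} = (200 - m_{i+1}^2)/d_i, a_{i+1} = floor((a_0 + m_{i+1})/d_{i+1}):
  m_1 = 1*14 - 0 = 14, d_1 = (200 - 14^2)/1 = 4/1 = 4, a_1 = floor((14 + 14)/4) = 7.
  m_2 = 4*7 - 14 = 14, d_2 = (200 - 14^2)/4 = 4/4 = 1, a_2 = floor((14 + 14)/1) = 28.
  m_3 = 1*28 - 14 = 14, d_3 = (200 - 14^2)/1 = 4/1 = 4: (m_3, d_3) = (m_1, d_1) = (14, 4), so from here the quotients repeat a_1, a_2; the period length is 2.
So sqrt(200) = [14; (7, 28)] with period length k = 2.
k is even, so the fundamental solution of x^2 - 200y^2 = 1 is (p_{k-1}, q_{k-1}) = (p_1, q_1); compute convergents through index 1.
Convergents (p_i = a_i*p_{i-1} + p_{i-2}, q_i = a_i*q_{i-1} + q_{i-2} with p_{-2}=0, p_{-1}=1, q_{-2}=1, q_{-1}=0):
  i=0: a_0=14, p_0 = 14*1 + 0 = 14, q_0 = 14*0 + 1 = 1.
  i=1: a_1=7, p_1 = 7*14 + 1 = 99, q_1 = 7*1 + 0 = 7.
Check: 99^2 - 200*7^2 = 9801 - 9800 = 1, so (x, y) = (99, 7) solves the equation, and by the theorem it is the least positive solution.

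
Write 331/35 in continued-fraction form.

[9; 2, 5, 3]

Run the Euclidean algorithm on 331 and 35; the successive quotients are the partial quotients a_0, a_1, ... (each step inverts the fractional part left over by the previous one):
  331 = 9*35 + 16, so a_0 = 9.
  35 = 2*16 + 3, so a_1 = 2.
  16 = 5*3 + 1, so a_2 = 5.
  3 = 3*1 + 0, so a_3 = 3.
The remainder reaches 0 after 4 divisions, so the expansion has 4 partial quotients, read off in order.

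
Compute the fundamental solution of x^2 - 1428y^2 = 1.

First expand sqrt(1428) as a continued fraction. With x_i = (sqrt(1428) + m_i)/d_i and (m_0, d_0) = (0, 1): a_0 = floor(sqrt(1428)) = 37, since 37^2 = 1369 <= 1428 < 1444 = 38^2.
Iterate m_{i+1} = d_i*a_i - m_i, d_{i+1} = (1428 - m_{i+1}^2)/d_i, a_{i+1} = floor((a_0 + m_{i+1})/d_{i+1}):
  m_1 = 1*37 - 0 = 37, d_1 = (1428 - 37^2)/1 = 59/1 = 59, a_1 = floor((37 + 37)/59) = 1.
  m_2 = 59*1 - 37 = 22, d_2 = (1428 - 22^2)/59 = 944/59 = 16, a_2 = floor((37 + 22)/16) = 3.
  m_3 = 16*3 - 22 = 26, d_3 = (1428 - 26^2)/16 = 752/16 = 47, a_3 = floor((37 + 26)/47) = 1.
  m_4 = 47*1 - 26 = 21, d_4 = (1428 - 21^2)/47 = 987/47 = 21, a_4 = floor((37 + 21)/21) = 2.
  m_5 = 21*2 - 21 = 21, d_5 = (1428 - 21^2)/21 = 987/21 = 47, a_5 = floor((37 + 21)/47) = 1.
  m_6 = 47*1 - 21 = 26, d_6 = (1428 - 26^2)/47 = 752/47 = 16, a_6 = floor((37 + 26)/16) = 3.
  m_7 = 16*3 - 26 = 22, d_7 = (1428 - 22^2)/16 = 944/16 = 59, a_7 = floor((37 + 22)/59) = 1.
  m_8 = 59*1 - 22 = 37, d_8 = (1428 - 37^2)/59 = 59/59 = 1, a_8 = floor((37 + 37)/1) = 74.
  m_9 = 1*74 - 37 = 37, d_9 = (1428 - 37^2)/1 = 59/1 = 59: (m_9, d_9) = (m_1, d_1) = (37, 59), so from here the quotients repeat a_1, ..., a_8; the period length is 8.
So sqrt(1428) = [37; (1, 3, 1, 2, 1, 3, 1, 74)] with period length k = 8.
k is even, so the fundamental solution of x^2 - 1428y^2 = 1 is (p_{k-1}, q_{k-1}) = (p_7, q_7); compute convergents through index 7.
Convergents (p_i = a_i*p_{i-1} + p_{i-2}, q_i = a_i*q_{i-1} + q_{i-2} with p_{-2}=0, p_{-1}=1, q_{-2}=1, q_{-1}=0):
  i=0: a_0=37, p_0 = 37*1 + 0 = 37, q_0 = 37*0 + 1 = 1.
  i=1: a_1=1, p_1 = 1*37 + 1 = 38, q_1 = 1*1 + 0 = 1.
  i=2: a_2=3, p_2 = 3*38 + 37 = 151, q_2 = 3*1 + 1 = 4.
  i=3: a_3=1, p_3 = 1*151 + 38 = 189, q_3 = 1*4 + 1 = 5.
  i=4: a_4=2, p_4 = 2*189 + 151 = 529, q_4 = 2*5 + 4 = 14.
  i=5: a_5=1, p_5 = 1*529 + 189 = 718, q_5 = 1*14 + 5 = 19.
  i=6: a_6=3, p_6 = 3*718 + 529 = 2683, q_6 = 3*19 + 14 = 71.
  i=7: a_7=1, p_7 = 1*2683 + 718 = 3401, q_7 = 1*71 + 19 = 90.
Check: 3401^2 - 1428*90^2 = 11566801 - 11566800 = 1, so (x, y) = (3401, 90) solves the equation, and by the theorem it is the least positive solution.

(x, y) = (3401, 90)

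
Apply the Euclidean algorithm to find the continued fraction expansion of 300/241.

Run the Euclidean algorithm on 300 and 241; the successive quotients are the partial quotients a_0, a_1, ... (each step inverts the fractional part left over by the previous one):
  300 = 1*241 + 59, so a_0 = 1.
  241 = 4*59 + 5, so a_1 = 4.
  59 = 11*5 + 4, so a_2 = 11.
  5 = 1*4 + 1, so a_3 = 1.
  4 = 4*1 + 0, so a_4 = 4.
The remainder reaches 0 after 5 divisions, so the expansion has 5 partial quotients, read off in order.

[1; 4, 11, 1, 4]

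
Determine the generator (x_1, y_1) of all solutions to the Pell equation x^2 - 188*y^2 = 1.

First expand sqrt(188) as a continued fraction. With x_i = (sqrt(188) + m_i)/d_i and (m_0, d_0) = (0, 1): a_0 = floor(sqrt(188)) = 13, since 13^2 = 169 <= 188 < 196 = 14^2.
Iterate m_{i+1} = d_i*a_i - m_i, d_{i+1} = (188 - m_{i+1}^2)/d_i, a_{i+1} = floor((a_0 + m_{i+1})/d_{i+1}):
  m_1 = 1*13 - 0 = 13, d_1 = (188 - 13^2)/1 = 19/1 = 19, a_1 = floor((13 + 13)/19) = 1.
  m_2 = 19*1 - 13 = 6, d_2 = (188 - 6^2)/19 = 152/19 = 8, a_2 = floor((13 + 6)/8) = 2.
  m_3 = 8*2 - 6 = 10, d_3 = (188 - 10^2)/8 = 88/8 = 11, a_3 = floor((13 + 10)/11) = 2.
  m_4 = 11*2 - 10 = 12, d_4 = (188 - 12^2)/11 = 44/11 = 4, a_4 = floor((13 + 12)/4) = 6.
  m_5 = 4*6 - 12 = 12, d_5 = (188 - 12^2)/4 = 44/4 = 11, a_5 = floor((13 + 12)/11) = 2.
  m_6 = 11*2 - 12 = 10, d_6 = (188 - 10^2)/11 = 88/11 = 8, a_6 = floor((13 + 10)/8) = 2.
  m_7 = 8*2 - 10 = 6, d_7 = (188 - 6^2)/8 = 152/8 = 19, a_7 = floor((13 + 6)/19) = 1.
  m_8 = 19*1 - 6 = 13, d_8 = (188 - 13^2)/19 = 19/19 = 1, a_8 = floor((13 + 13)/1) = 26.
  m_9 = 1*26 - 13 = 13, d_9 = (188 - 13^2)/1 = 19/1 = 19: (m_9, d_9) = (m_1, d_1) = (13, 19), so from here the quotients repeat a_1, ..., a_8; the period length is 8.
So sqrt(188) = [13; (1, 2, 2, 6, 2, 2, 1, 26)] with period length k = 8.
k is even, so the fundamental solution of x^2 - 188y^2 = 1 is (p_{k-1}, q_{k-1}) = (p_7, q_7); compute convergents through index 7.
Convergents (p_i = a_i*p_{i-1} + p_{i-2}, q_i = a_i*q_{i-1} + q_{i-2} with p_{-2}=0, p_{-1}=1, q_{-2}=1, q_{-1}=0):
  i=0: a_0=13, p_0 = 13*1 + 0 = 13, q_0 = 13*0 + 1 = 1.
  i=1: a_1=1, p_1 = 1*13 + 1 = 14, q_1 = 1*1 + 0 = 1.
  i=2: a_2=2, p_2 = 2*14 + 13 = 41, q_2 = 2*1 + 1 = 3.
  i=3: a_3=2, p_3 = 2*41 + 14 = 96, q_3 = 2*3 + 1 = 7.
  i=4: a_4=6, p_4 = 6*96 + 41 = 617, q_4 = 6*7 + 3 = 45.
  i=5: a_5=2, p_5 = 2*617 + 96 = 1330, q_5 = 2*45 + 7 = 97.
  i=6: a_6=2, p_6 = 2*1330 + 617 = 3277, q_6 = 2*97 + 45 = 239.
  i=7: a_7=1, p_7 = 1*3277 + 1330 = 4607, q_7 = 1*239 + 97 = 336.
Check: 4607^2 - 188*336^2 = 21224449 - 21224448 = 1, so (x, y) = (4607, 336) solves the equation, and by the theorem it is the least positive solution.

(x, y) = (4607, 336)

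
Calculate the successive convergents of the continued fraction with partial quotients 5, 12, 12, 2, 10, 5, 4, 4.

Using the convergent recurrence p_i = a_i*p_{i-1} + p_{i-2}, q_i = a_i*q_{i-1} + q_{i-2} with p_{-2}=0, p_{-1}=1, q_{-2}=1, q_{-1}=0:
  i=0: a_0=5, p_0 = 5*1 + 0 = 5, q_0 = 5*0 + 1 = 1.
  i=1: a_1=12, p_1 = 12*5 + 1 = 61, q_1 = 12*1 + 0 = 12.
  i=2: a_2=12, p_2 = 12*61 + 5 = 737, q_2 = 12*12 + 1 = 145.
  i=3: a_3=2, p_3 = 2*737 + 61 = 1535, q_3 = 2*145 + 12 = 302.
  i=4: a_4=10, p_4 = 10*1535 + 737 = 16087, q_4 = 10*302 + 145 = 3165.
  i=5: a_5=5, p_5 = 5*16087 + 1535 = 81970, q_5 = 5*3165 + 302 = 16127.
  i=6: a_6=4, p_6 = 4*81970 + 16087 = 343967, q_6 = 4*16127 + 3165 = 67673.
  i=7: a_7=4, p_7 = 4*343967 + 81970 = 1457838, q_7 = 4*67673 + 16127 = 286819.

5/1, 61/12, 737/145, 1535/302, 16087/3165, 81970/16127, 343967/67673, 1457838/286819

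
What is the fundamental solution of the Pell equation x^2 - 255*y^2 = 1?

(x, y) = (16, 1)

First expand sqrt(255) as a continued fraction. With x_i = (sqrt(255) + m_i)/d_i and (m_0, d_0) = (0, 1): a_0 = floor(sqrt(255)) = 15, since 15^2 = 225 <= 255 < 256 = 16^2.
Iterate m_{i+1} = d_i*a_i - m_i, d_{i+1} = (255 - m_{i+1}^2)/d_i, a_{i+1} = floor((a_0 + m_{i+1})/d_{i+1}):
  m_1 = 1*15 - 0 = 15, d_1 = (255 - 15^2)/1 = 30/1 = 30, a_1 = floor((15 + 15)/30) = 1.
  m_2 = 30*1 - 15 = 15, d_2 = (255 - 15^2)/30 = 30/30 = 1, a_2 = floor((15 + 15)/1) = 30.
  m_3 = 1*30 - 15 = 15, d_3 = (255 - 15^2)/1 = 30/1 = 30: (m_3, d_3) = (m_1, d_1) = (15, 30), so from here the quotients repeat a_1, a_2; the period length is 2.
So sqrt(255) = [15; (1, 30)] with period length k = 2.
k is even, so the fundamental solution of x^2 - 255y^2 = 1 is (p_{k-1}, q_{k-1}) = (p_1, q_1); compute convergents through index 1.
Convergents (p_i = a_i*p_{i-1} + p_{i-2}, q_i = a_i*q_{i-1} + q_{i-2} with p_{-2}=0, p_{-1}=1, q_{-2}=1, q_{-1}=0):
  i=0: a_0=15, p_0 = 15*1 + 0 = 15, q_0 = 15*0 + 1 = 1.
  i=1: a_1=1, p_1 = 1*15 + 1 = 16, q_1 = 1*1 + 0 = 1.
Check: 16^2 - 255*1^2 = 256 - 255 = 1, so (x, y) = (16, 1) solves the equation, and by the theorem it is the least positive solution.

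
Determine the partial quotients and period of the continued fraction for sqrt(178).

[13; (2, 1, 12, 1, 2, 26)]

Write x_i = (sqrt(178) + m_i)/d_i with (m_0, d_0) = (0, 1). a_0 = floor(sqrt(178)) = 13, since 13^2 = 169 <= 178 < 196 = 14^2.
Iterate m_{i+1} = d_i*a_i - m_i, d_{i+1} = (178 - m_{i+1}^2)/d_i, a_{i+1} = floor((a_0 + m_{i+1})/d_{i+1}):
  m_1 = 1*13 - 0 = 13, d_1 = (178 - 13^2)/1 = 9/1 = 9, a_1 = floor((13 + 13)/9) = 2.
  m_2 = 9*2 - 13 = 5, d_2 = (178 - 5^2)/9 = 153/9 = 17, a_2 = floor((13 + 5)/17) = 1.
  m_3 = 17*1 - 5 = 12, d_3 = (178 - 12^2)/17 = 34/17 = 2, a_3 = floor((13 + 12)/2) = 12.
  m_4 = 2*12 - 12 = 12, d_4 = (178 - 12^2)/2 = 34/2 = 17, a_4 = floor((13 + 12)/17) = 1.
  m_5 = 17*1 - 12 = 5, d_5 = (178 - 5^2)/17 = 153/17 = 9, a_5 = floor((13 + 5)/9) = 2.
  m_6 = 9*2 - 5 = 13, d_6 = (178 - 13^2)/9 = 9/9 = 1, a_6 = floor((13 + 13)/1) = 26.
  m_7 = 1*26 - 13 = 13, d_7 = (178 - 13^2)/1 = 9/1 = 9: (m_7, d_7) = (m_1, d_1) = (13, 9), so from here the quotients repeat a_1, ..., a_6; the period length is 6.
Hence the expansion of sqrt(178) is a_0 = 13 followed by the repeating block 2, 1, 12, 1, 2, 26 (period 6).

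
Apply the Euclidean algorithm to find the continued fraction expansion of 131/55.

Run the Euclidean algorithm on 131 and 55; the successive quotients are the partial quotients a_0, a_1, ... (each step inverts the fractional part left over by the previous one):
  131 = 2*55 + 21, so a_0 = 2.
  55 = 2*21 + 13, so a_1 = 2.
  21 = 1*13 + 8, so a_2 = 1.
  13 = 1*8 + 5, so a_3 = 1.
  8 = 1*5 + 3, so a_4 = 1.
  5 = 1*3 + 2, so a_5 = 1.
  3 = 1*2 + 1, so a_6 = 1.
  2 = 2*1 + 0, so a_7 = 2.
The remainder reaches 0 after 8 divisions, so the expansion has 8 partial quotients, read off in order.

[2; 2, 1, 1, 1, 1, 1, 2]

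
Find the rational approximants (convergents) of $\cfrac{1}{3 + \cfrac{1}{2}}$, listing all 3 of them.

0/1, 1/3, 2/7

Using the convergent recurrence p_i = a_i*p_{i-1} + p_{i-2}, q_i = a_i*q_{i-1} + q_{i-2} with p_{-2}=0, p_{-1}=1, q_{-2}=1, q_{-1}=0:
  i=0: a_0=0, p_0 = 0*1 + 0 = 0, q_0 = 0*0 + 1 = 1.
  i=1: a_1=3, p_1 = 3*0 + 1 = 1, q_1 = 3*1 + 0 = 3.
  i=2: a_2=2, p_2 = 2*1 + 0 = 2, q_2 = 2*3 + 1 = 7.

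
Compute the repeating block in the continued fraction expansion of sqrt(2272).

[47; (1, 1, 1, 94)]

Write x_i = (sqrt(2272) + m_i)/d_i with (m_0, d_0) = (0, 1). a_0 = floor(sqrt(2272)) = 47, since 47^2 = 2209 <= 2272 < 2304 = 48^2.
Iterate m_{i+1} = d_i*a_i - m_i, d_{i+1} = (2272 - m_{i+1}^2)/d_i, a_{i+1} = floor((a_0 + m_{i+1})/d_{i+1}):
  m_1 = 1*47 - 0 = 47, d_1 = (2272 - 47^2)/1 = 63/1 = 63, a_1 = floor((47 + 47)/63) = 1.
  m_2 = 63*1 - 47 = 16, d_2 = (2272 - 16^2)/63 = 2016/63 = 32, a_2 = floor((47 + 16)/32) = 1.
  m_3 = 32*1 - 16 = 16, d_3 = (2272 - 16^2)/32 = 2016/32 = 63, a_3 = floor((47 + 16)/63) = 1.
  m_4 = 63*1 - 16 = 47, d_4 = (2272 - 47^2)/63 = 63/63 = 1, a_4 = floor((47 + 47)/1) = 94.
  m_5 = 1*94 - 47 = 47, d_5 = (2272 - 47^2)/1 = 63/1 = 63: (m_5, d_5) = (m_1, d_1) = (47, 63), so from here the quotients repeat a_1, ..., a_4; the period length is 4.
Hence the expansion of sqrt(2272) is a_0 = 47 followed by the repeating block 1, 1, 1, 94 (period 4).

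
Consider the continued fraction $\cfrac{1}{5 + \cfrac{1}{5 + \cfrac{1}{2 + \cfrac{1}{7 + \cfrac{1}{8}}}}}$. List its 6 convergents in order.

Using the convergent recurrence p_i = a_i*p_{i-1} + p_{i-2}, q_i = a_i*q_{i-1} + q_{i-2} with p_{-2}=0, p_{-1}=1, q_{-2}=1, q_{-1}=0:
  i=0: a_0=0, p_0 = 0*1 + 0 = 0, q_0 = 0*0 + 1 = 1.
  i=1: a_1=5, p_1 = 5*0 + 1 = 1, q_1 = 5*1 + 0 = 5.
  i=2: a_2=5, p_2 = 5*1 + 0 = 5, q_2 = 5*5 + 1 = 26.
  i=3: a_3=2, p_3 = 2*5 + 1 = 11, q_3 = 2*26 + 5 = 57.
  i=4: a_4=7, p_4 = 7*11 + 5 = 82, q_4 = 7*57 + 26 = 425.
  i=5: a_5=8, p_5 = 8*82 + 11 = 667, q_5 = 8*425 + 57 = 3457.

0/1, 1/5, 5/26, 11/57, 82/425, 667/3457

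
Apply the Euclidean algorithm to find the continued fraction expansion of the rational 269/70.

[3; 1, 5, 2, 1, 3]

Run the Euclidean algorithm on 269 and 70; the successive quotients are the partial quotients a_0, a_1, ... (each step inverts the fractional part left over by the previous one):
  269 = 3*70 + 59, so a_0 = 3.
  70 = 1*59 + 11, so a_1 = 1.
  59 = 5*11 + 4, so a_2 = 5.
  11 = 2*4 + 3, so a_3 = 2.
  4 = 1*3 + 1, so a_4 = 1.
  3 = 3*1 + 0, so a_5 = 3.
The remainder reaches 0 after 6 divisions, so the expansion has 6 partial quotients, read off in order.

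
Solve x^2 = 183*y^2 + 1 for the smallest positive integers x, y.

(x, y) = (487, 36)

First expand sqrt(183) as a continued fraction. With x_i = (sqrt(183) + m_i)/d_i and (m_0, d_0) = (0, 1): a_0 = floor(sqrt(183)) = 13, since 13^2 = 169 <= 183 < 196 = 14^2.
Iterate m_{i+1} = d_i*a_i - m_i, d_{i+1} = (183 - m_{i+1}^2)/d_i, a_{i+1} = floor((a_0 + m_{i+1})/d_{i+1}):
  m_1 = 1*13 - 0 = 13, d_1 = (183 - 13^2)/1 = 14/1 = 14, a_1 = floor((13 + 13)/14) = 1.
  m_2 = 14*1 - 13 = 1, d_2 = (183 - 1^2)/14 = 182/14 = 13, a_2 = floor((13 + 1)/13) = 1.
  m_3 = 13*1 - 1 = 12, d_3 = (183 - 12^2)/13 = 39/13 = 3, a_3 = floor((13 + 12)/3) = 8.
  m_4 = 3*8 - 12 = 12, d_4 = (183 - 12^2)/3 = 39/3 = 13, a_4 = floor((13 + 12)/13) = 1.
  m_5 = 13*1 - 12 = 1, d_5 = (183 - 1^2)/13 = 182/13 = 14, a_5 = floor((13 + 1)/14) = 1.
  m_6 = 14*1 - 1 = 13, d_6 = (183 - 13^2)/14 = 14/14 = 1, a_6 = floor((13 + 13)/1) = 26.
  m_7 = 1*26 - 13 = 13, d_7 = (183 - 13^2)/1 = 14/1 = 14: (m_7, d_7) = (m_1, d_1) = (13, 14), so from here the quotients repeat a_1, ..., a_6; the period length is 6.
So sqrt(183) = [13; (1, 1, 8, 1, 1, 26)] with period length k = 6.
k is even, so the fundamental solution of x^2 - 183y^2 = 1 is (p_{k-1}, q_{k-1}) = (p_5, q_5); compute convergents through index 5.
Convergents (p_i = a_i*p_{i-1} + p_{i-2}, q_i = a_i*q_{i-1} + q_{i-2} with p_{-2}=0, p_{-1}=1, q_{-2}=1, q_{-1}=0):
  i=0: a_0=13, p_0 = 13*1 + 0 = 13, q_0 = 13*0 + 1 = 1.
  i=1: a_1=1, p_1 = 1*13 + 1 = 14, q_1 = 1*1 + 0 = 1.
  i=2: a_2=1, p_2 = 1*14 + 13 = 27, q_2 = 1*1 + 1 = 2.
  i=3: a_3=8, p_3 = 8*27 + 14 = 230, q_3 = 8*2 + 1 = 17.
  i=4: a_4=1, p_4 = 1*230 + 27 = 257, q_4 = 1*17 + 2 = 19.
  i=5: a_5=1, p_5 = 1*257 + 230 = 487, q_5 = 1*19 + 17 = 36.
Check: 487^2 - 183*36^2 = 237169 - 237168 = 1, so (x, y) = (487, 36) solves the equation, and by the theorem it is the least positive solution.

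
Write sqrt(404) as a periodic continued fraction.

[20; (10, 40)]

Write x_i = (sqrt(404) + m_i)/d_i with (m_0, d_0) = (0, 1). a_0 = floor(sqrt(404)) = 20, since 20^2 = 400 <= 404 < 441 = 21^2.
Iterate m_{i+1} = d_i*a_i - m_i, d_{i+1} = (404 - m_{i+1}^2)/d_i, a_{i+1} = floor((a_0 + m_{i+1})/d_{i+1}):
  m_1 = 1*20 - 0 = 20, d_1 = (404 - 20^2)/1 = 4/1 = 4, a_1 = floor((20 + 20)/4) = 10.
  m_2 = 4*10 - 20 = 20, d_2 = (404 - 20^2)/4 = 4/4 = 1, a_2 = floor((20 + 20)/1) = 40.
  m_3 = 1*40 - 20 = 20, d_3 = (404 - 20^2)/1 = 4/1 = 4: (m_3, d_3) = (m_1, d_1) = (20, 4), so from here the quotients repeat a_1, a_2; the period length is 2.
Hence the expansion of sqrt(404) is a_0 = 20 followed by the repeating block 10, 40 (period 2).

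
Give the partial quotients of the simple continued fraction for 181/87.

[2; 12, 2, 3]

Run the Euclidean algorithm on 181 and 87; the successive quotients are the partial quotients a_0, a_1, ... (each step inverts the fractional part left over by the previous one):
  181 = 2*87 + 7, so a_0 = 2.
  87 = 12*7 + 3, so a_1 = 12.
  7 = 2*3 + 1, so a_2 = 2.
  3 = 3*1 + 0, so a_3 = 3.
The remainder reaches 0 after 4 divisions, so the expansion has 4 partial quotients, read off in order.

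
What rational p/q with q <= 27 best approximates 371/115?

Expand x = 371/115 as a continued fraction with the Euclidean algorithm:
  371 = 3*115 + 26, so a_0 = 3.
  115 = 4*26 + 11, so a_1 = 4.
  26 = 2*11 + 4, so a_2 = 2.
  11 = 2*4 + 3, so a_3 = 2.
  4 = 1*3 + 1, so a_4 = 1.
  3 = 3*1 + 0, so a_5 = 3.
so x = [3; 4, 2, 2, 1, 3].
Convergents (p_i = a_i*p_{i-1} + p_{i-2}, q_i = a_i*q_{i-1} + q_{i-2} with p_{-2}=0, p_{-1}=1, q_{-2}=1, q_{-1}=0), until the denominator exceeds 27:
  i=0: a_0=3, p_0 = 3*1 + 0 = 3, q_0 = 3*0 + 1 = 1.
  i=1: a_1=4, p_1 = 4*3 + 1 = 13, q_1 = 4*1 + 0 = 4.
  i=2: a_2=2, p_2 = 2*13 + 3 = 29, q_2 = 2*4 + 1 = 9.
  i=3: a_3=2, p_3 = 2*29 + 13 = 71, q_3 = 2*9 + 4 = 22.
  i=4: a_4=1, p_4 = 1*71 + 29 = 100, q_4 = 1*22 + 9 = 31.
q_4 = 31 > 27, so the last convergent with denominator <= 27 is p_3/q_3 = 71/22.
The closest fraction with denominator <= 27 is either p_3/q_3 or the intermediate fraction (k*p_3 + p_2)/(k*q_3 + q_2) with the largest k >= 1 whose denominator stays <= 27; these approach x as k grows, and every other convergent or intermediate fraction in range is farther away.
Largest k: floor((27 - q_2)/q_3) = floor((27 - 9)/22) = 0.
Since k = 0, no intermediate fraction beyond p_3/q_3 has denominator <= 27, so the convergent 71/22 is the closest (its error is |371*22 - 71*115|/(115*22) = 3/2530).

71/22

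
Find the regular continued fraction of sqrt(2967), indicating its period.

[54; (2, 7, 1, 7, 2, 108)]

Write x_i = (sqrt(2967) + m_i)/d_i with (m_0, d_0) = (0, 1). a_0 = floor(sqrt(2967)) = 54, since 54^2 = 2916 <= 2967 < 3025 = 55^2.
Iterate m_{i+1} = d_i*a_i - m_i, d_{i+1} = (2967 - m_{i+1}^2)/d_i, a_{i+1} = floor((a_0 + m_{i+1})/d_{i+1}):
  m_1 = 1*54 - 0 = 54, d_1 = (2967 - 54^2)/1 = 51/1 = 51, a_1 = floor((54 + 54)/51) = 2.
  m_2 = 51*2 - 54 = 48, d_2 = (2967 - 48^2)/51 = 663/51 = 13, a_2 = floor((54 + 48)/13) = 7.
  m_3 = 13*7 - 48 = 43, d_3 = (2967 - 43^2)/13 = 1118/13 = 86, a_3 = floor((54 + 43)/86) = 1.
  m_4 = 86*1 - 43 = 43, d_4 = (2967 - 43^2)/86 = 1118/86 = 13, a_4 = floor((54 + 43)/13) = 7.
  m_5 = 13*7 - 43 = 48, d_5 = (2967 - 48^2)/13 = 663/13 = 51, a_5 = floor((54 + 48)/51) = 2.
  m_6 = 51*2 - 48 = 54, d_6 = (2967 - 54^2)/51 = 51/51 = 1, a_6 = floor((54 + 54)/1) = 108.
  m_7 = 1*108 - 54 = 54, d_7 = (2967 - 54^2)/1 = 51/1 = 51: (m_7, d_7) = (m_1, d_1) = (54, 51), so from here the quotients repeat a_1, ..., a_6; the period length is 6.
Hence the expansion of sqrt(2967) is a_0 = 54 followed by the repeating block 2, 7, 1, 7, 2, 108 (period 6).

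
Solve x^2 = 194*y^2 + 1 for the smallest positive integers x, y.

(x, y) = (195, 14)

First expand sqrt(194) as a continued fraction. With x_i = (sqrt(194) + m_i)/d_i and (m_0, d_0) = (0, 1): a_0 = floor(sqrt(194)) = 13, since 13^2 = 169 <= 194 < 196 = 14^2.
Iterate m_{i+1} = d_i*a_i - m_i, d_{i+1} = (194 - m_{i+1}^2)/d_i, a_{i+1} = floor((a_0 + m_{i+1})/d_{i+1}):
  m_1 = 1*13 - 0 = 13, d_1 = (194 - 13^2)/1 = 25/1 = 25, a_1 = floor((13 + 13)/25) = 1.
  m_2 = 25*1 - 13 = 12, d_2 = (194 - 12^2)/25 = 50/25 = 2, a_2 = floor((13 + 12)/2) = 12.
  m_3 = 2*12 - 12 = 12, d_3 = (194 - 12^2)/2 = 50/2 = 25, a_3 = floor((13 + 12)/25) = 1.
  m_4 = 25*1 - 12 = 13, d_4 = (194 - 13^2)/25 = 25/25 = 1, a_4 = floor((13 + 13)/1) = 26.
  m_5 = 1*26 - 13 = 13, d_5 = (194 - 13^2)/1 = 25/1 = 25: (m_5, d_5) = (m_1, d_1) = (13, 25), so from here the quotients repeat a_1, ..., a_4; the period length is 4.
So sqrt(194) = [13; (1, 12, 1, 26)] with period length k = 4.
k is even, so the fundamental solution of x^2 - 194y^2 = 1 is (p_{k-1}, q_{k-1}) = (p_3, q_3); compute convergents through index 3.
Convergents (p_i = a_i*p_{i-1} + p_{i-2}, q_i = a_i*q_{i-1} + q_{i-2} with p_{-2}=0, p_{-1}=1, q_{-2}=1, q_{-1}=0):
  i=0: a_0=13, p_0 = 13*1 + 0 = 13, q_0 = 13*0 + 1 = 1.
  i=1: a_1=1, p_1 = 1*13 + 1 = 14, q_1 = 1*1 + 0 = 1.
  i=2: a_2=12, p_2 = 12*14 + 13 = 181, q_2 = 12*1 + 1 = 13.
  i=3: a_3=1, p_3 = 1*181 + 14 = 195, q_3 = 1*13 + 1 = 14.
Check: 195^2 - 194*14^2 = 38025 - 38024 = 1, so (x, y) = (195, 14) solves the equation, and by the theorem it is the least positive solution.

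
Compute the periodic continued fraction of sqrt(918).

Write x_i = (sqrt(918) + m_i)/d_i with (m_0, d_0) = (0, 1). a_0 = floor(sqrt(918)) = 30, since 30^2 = 900 <= 918 < 961 = 31^2.
Iterate m_{i+1} = d_i*a_i - m_i, d_{i+1} = (918 - m_{i+1}^2)/d_i, a_{i+1} = floor((a_0 + m_{i+1})/d_{i+1}):
  m_1 = 1*30 - 0 = 30, d_1 = (918 - 30^2)/1 = 18/1 = 18, a_1 = floor((30 + 30)/18) = 3.
  m_2 = 18*3 - 30 = 24, d_2 = (918 - 24^2)/18 = 342/18 = 19, a_2 = floor((30 + 24)/19) = 2.
  m_3 = 19*2 - 24 = 14, d_3 = (918 - 14^2)/19 = 722/19 = 38, a_3 = floor((30 + 14)/38) = 1.
  m_4 = 38*1 - 14 = 24, d_4 = (918 - 24^2)/38 = 342/38 = 9, a_4 = floor((30 + 24)/9) = 6.
  m_5 = 9*6 - 24 = 30, d_5 = (918 - 30^2)/9 = 18/9 = 2, a_5 = floor((30 + 30)/2) = 30.
  m_6 = 2*30 - 30 = 30, d_6 = (918 - 30^2)/2 = 18/2 = 9, a_6 = floor((30 + 30)/9) = 6.
  m_7 = 9*6 - 30 = 24, d_7 = (918 - 24^2)/9 = 342/9 = 38, a_7 = floor((30 + 24)/38) = 1.
  m_8 = 38*1 - 24 = 14, d_8 = (918 - 14^2)/38 = 722/38 = 19, a_8 = floor((30 + 14)/19) = 2.
  m_9 = 19*2 - 14 = 24, d_9 = (918 - 24^2)/19 = 342/19 = 18, a_9 = floor((30 + 24)/18) = 3.
  m_10 = 18*3 - 24 = 30, d_10 = (918 - 30^2)/18 = 18/18 = 1, a_10 = floor((30 + 30)/1) = 60.
  m_11 = 1*60 - 30 = 30, d_11 = (918 - 30^2)/1 = 18/1 = 18: (m_11, d_11) = (m_1, d_1) = (30, 18), so from here the quotients repeat a_1, ..., a_10; the period length is 10.
Hence the expansion of sqrt(918) is a_0 = 30 followed by the repeating block 3, 2, 1, 6, 30, 6, 1, 2, 3, 60 (period 10).

[30; (3, 2, 1, 6, 30, 6, 1, 2, 3, 60)]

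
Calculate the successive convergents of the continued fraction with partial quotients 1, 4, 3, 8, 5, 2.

Using the convergent recurrence p_i = a_i*p_{i-1} + p_{i-2}, q_i = a_i*q_{i-1} + q_{i-2} with p_{-2}=0, p_{-1}=1, q_{-2}=1, q_{-1}=0:
  i=0: a_0=1, p_0 = 1*1 + 0 = 1, q_0 = 1*0 + 1 = 1.
  i=1: a_1=4, p_1 = 4*1 + 1 = 5, q_1 = 4*1 + 0 = 4.
  i=2: a_2=3, p_2 = 3*5 + 1 = 16, q_2 = 3*4 + 1 = 13.
  i=3: a_3=8, p_3 = 8*16 + 5 = 133, q_3 = 8*13 + 4 = 108.
  i=4: a_4=5, p_4 = 5*133 + 16 = 681, q_4 = 5*108 + 13 = 553.
  i=5: a_5=2, p_5 = 2*681 + 133 = 1495, q_5 = 2*553 + 108 = 1214.

1/1, 5/4, 16/13, 133/108, 681/553, 1495/1214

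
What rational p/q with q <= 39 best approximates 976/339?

95/33

Expand x = 976/339 as a continued fraction with the Euclidean algorithm:
  976 = 2*339 + 298, so a_0 = 2.
  339 = 1*298 + 41, so a_1 = 1.
  298 = 7*41 + 11, so a_2 = 7.
  41 = 3*11 + 8, so a_3 = 3.
  11 = 1*8 + 3, so a_4 = 1.
  8 = 2*3 + 2, so a_5 = 2.
  3 = 1*2 + 1, so a_6 = 1.
  2 = 2*1 + 0, so a_7 = 2.
so x = [2; 1, 7, 3, 1, 2, 1, 2].
Convergents (p_i = a_i*p_{i-1} + p_{i-2}, q_i = a_i*q_{i-1} + q_{i-2} with p_{-2}=0, p_{-1}=1, q_{-2}=1, q_{-1}=0), until the denominator exceeds 39:
  i=0: a_0=2, p_0 = 2*1 + 0 = 2, q_0 = 2*0 + 1 = 1.
  i=1: a_1=1, p_1 = 1*2 + 1 = 3, q_1 = 1*1 + 0 = 1.
  i=2: a_2=7, p_2 = 7*3 + 2 = 23, q_2 = 7*1 + 1 = 8.
  i=3: a_3=3, p_3 = 3*23 + 3 = 72, q_3 = 3*8 + 1 = 25.
  i=4: a_4=1, p_4 = 1*72 + 23 = 95, q_4 = 1*25 + 8 = 33.
  i=5: a_5=2, p_5 = 2*95 + 72 = 262, q_5 = 2*33 + 25 = 91.
q_5 = 91 > 39, so the last convergent with denominator <= 39 is p_4/q_4 = 95/33.
The closest fraction with denominator <= 39 is either p_4/q_4 or the intermediate fraction (k*p_4 + p_3)/(k*q_4 + q_3) with the largest k >= 1 whose denominator stays <= 39; these approach x as k grows, and every other convergent or intermediate fraction in range is farther away.
Largest k: floor((39 - q_3)/q_4) = floor((39 - 25)/33) = 0.
Since k = 0, no intermediate fraction beyond p_4/q_4 has denominator <= 39, so the convergent 95/33 is the closest (its error is |976*33 - 95*339|/(339*33) = 3/11187).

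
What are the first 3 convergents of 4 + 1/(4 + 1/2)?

Using the convergent recurrence p_i = a_i*p_{i-1} + p_{i-2}, q_i = a_i*q_{i-1} + q_{i-2} with p_{-2}=0, p_{-1}=1, q_{-2}=1, q_{-1}=0:
  i=0: a_0=4, p_0 = 4*1 + 0 = 4, q_0 = 4*0 + 1 = 1.
  i=1: a_1=4, p_1 = 4*4 + 1 = 17, q_1 = 4*1 + 0 = 4.
  i=2: a_2=2, p_2 = 2*17 + 4 = 38, q_2 = 2*4 + 1 = 9.

4/1, 17/4, 38/9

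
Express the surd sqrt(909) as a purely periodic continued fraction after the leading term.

Write x_i = (sqrt(909) + m_i)/d_i with (m_0, d_0) = (0, 1). a_0 = floor(sqrt(909)) = 30, since 30^2 = 900 <= 909 < 961 = 31^2.
Iterate m_{i+1} = d_i*a_i - m_i, d_{i+1} = (909 - m_{i+1}^2)/d_i, a_{i+1} = floor((a_0 + m_{i+1})/d_{i+1}):
  m_1 = 1*30 - 0 = 30, d_1 = (909 - 30^2)/1 = 9/1 = 9, a_1 = floor((30 + 30)/9) = 6.
  m_2 = 9*6 - 30 = 24, d_2 = (909 - 24^2)/9 = 333/9 = 37, a_2 = floor((30 + 24)/37) = 1.
  m_3 = 37*1 - 24 = 13, d_3 = (909 - 13^2)/37 = 740/37 = 20, a_3 = floor((30 + 13)/20) = 2.
  m_4 = 20*2 - 13 = 27, d_4 = (909 - 27^2)/20 = 180/20 = 9, a_4 = floor((30 + 27)/9) = 6.
  m_5 = 9*6 - 27 = 27, d_5 = (909 - 27^2)/9 = 180/9 = 20, a_5 = floor((30 + 27)/20) = 2.
  m_6 = 20*2 - 27 = 13, d_6 = (909 - 13^2)/20 = 740/20 = 37, a_6 = floor((30 + 13)/37) = 1.
  m_7 = 37*1 - 13 = 24, d_7 = (909 - 24^2)/37 = 333/37 = 9, a_7 = floor((30 + 24)/9) = 6.
  m_8 = 9*6 - 24 = 30, d_8 = (909 - 30^2)/9 = 9/9 = 1, a_8 = floor((30 + 30)/1) = 60.
  m_9 = 1*60 - 30 = 30, d_9 = (909 - 30^2)/1 = 9/1 = 9: (m_9, d_9) = (m_1, d_1) = (30, 9), so from here the quotients repeat a_1, ..., a_8; the period length is 8.
Hence the expansion of sqrt(909) is a_0 = 30 followed by the repeating block 6, 1, 2, 6, 2, 1, 6, 60 (period 8).

[30; (6, 1, 2, 6, 2, 1, 6, 60)]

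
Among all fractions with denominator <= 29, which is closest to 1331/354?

Expand x = 1331/354 as a continued fraction with the Euclidean algorithm:
  1331 = 3*354 + 269, so a_0 = 3.
  354 = 1*269 + 85, so a_1 = 1.
  269 = 3*85 + 14, so a_2 = 3.
  85 = 6*14 + 1, so a_3 = 6.
  14 = 14*1 + 0, so a_4 = 14.
so x = [3; 1, 3, 6, 14].
Convergents (p_i = a_i*p_{i-1} + p_{i-2}, q_i = a_i*q_{i-1} + q_{i-2} with p_{-2}=0, p_{-1}=1, q_{-2}=1, q_{-1}=0), until the denominator exceeds 29:
  i=0: a_0=3, p_0 = 3*1 + 0 = 3, q_0 = 3*0 + 1 = 1.
  i=1: a_1=1, p_1 = 1*3 + 1 = 4, q_1 = 1*1 + 0 = 1.
  i=2: a_2=3, p_2 = 3*4 + 3 = 15, q_2 = 3*1 + 1 = 4.
  i=3: a_3=6, p_3 = 6*15 + 4 = 94, q_3 = 6*4 + 1 = 25.
  i=4: a_4=14, p_4 = 14*94 + 15 = 1331, q_4 = 14*25 + 4 = 354.
q_4 = 354 > 29, so the last convergent with denominator <= 29 is p_3/q_3 = 94/25.
The closest fraction with denominator <= 29 is either p_3/q_3 or the intermediate fraction (k*p_3 + p_2)/(k*q_3 + q_2) with the largest k >= 1 whose denominator stays <= 29; these approach x as k grows, and every other convergent or intermediate fraction in range is farther away.
Largest k: floor((29 - q_2)/q_3) = floor((29 - 4)/25) = 1.
That gives (1*94 + 15)/(1*25 + 4) = 109/29.
Compare the errors: |x - 94/25| = |1331*25 - 94*354|/(354*25) = 1/8850, and |x - 109/29| = |1331*29 - 109*354|/(354*29) = 13/10266.
Cross-multiplying, 1*10266 = 10266 < 115050 = 13*8850, so 1/8850 is smaller: the convergent 94/25 is closer to x than 109/29.

94/25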